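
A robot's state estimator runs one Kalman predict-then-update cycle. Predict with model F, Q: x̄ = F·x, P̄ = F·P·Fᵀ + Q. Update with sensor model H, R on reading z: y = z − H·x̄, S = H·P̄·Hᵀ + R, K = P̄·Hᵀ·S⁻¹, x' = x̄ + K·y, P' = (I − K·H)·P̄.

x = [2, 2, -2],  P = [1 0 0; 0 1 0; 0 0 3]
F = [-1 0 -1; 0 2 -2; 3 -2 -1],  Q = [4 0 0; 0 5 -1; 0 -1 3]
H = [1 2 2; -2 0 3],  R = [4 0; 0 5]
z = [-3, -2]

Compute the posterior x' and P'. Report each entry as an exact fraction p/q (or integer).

x̄ = F·x = [0, 8, 4]
P̄ = F·P·Fᵀ + Q = [8 6 0; 6 21 1; 0 1 19]
y = z − H·x̄ = [-27, -14]
S = H·P̄·Hᵀ + R = [204 80; 80 208]
K = P̄·Hᵀ·S⁻¹ = [85/563 -76/563; 695/2252 -1459/9008; 235/2252 2107/9008]
x' = x̄ + K·y = [-1231/563, 8715/4504, -9423/4504]
P' = (I − K·H)·P̄ = [1588/563 -1556/563 932/563; -1556/563 37037/9008 -19029/9008; 932/563 -19029/9008 13453/9008]

x' = [-1231/563, 8715/4504, -9423/4504]
P' = [1588/563 -1556/563 932/563; -1556/563 37037/9008 -19029/9008; 932/563 -19029/9008 13453/9008]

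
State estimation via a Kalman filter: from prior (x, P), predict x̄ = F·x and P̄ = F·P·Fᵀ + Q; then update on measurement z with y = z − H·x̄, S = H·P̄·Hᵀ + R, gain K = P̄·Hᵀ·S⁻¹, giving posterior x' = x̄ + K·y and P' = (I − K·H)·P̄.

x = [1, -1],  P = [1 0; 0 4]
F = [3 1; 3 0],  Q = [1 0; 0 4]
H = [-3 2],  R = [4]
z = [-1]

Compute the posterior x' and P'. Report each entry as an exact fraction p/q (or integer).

x' = [86/37, 223/74]
P' = [230/37 321/37; 321/37 961/74]

x̄ = F·x = [2, 3]
P̄ = F·P·Fᵀ + Q = [14 9; 9 13]
y = z − H·x̄ = [-1]
S = H·P̄·Hᵀ + R = [74]
K = P̄·Hᵀ·S⁻¹ = [-12/37; -1/74]
x' = x̄ + K·y = [86/37, 223/74]
P' = (I − K·H)·P̄ = [230/37 321/37; 321/37 961/74]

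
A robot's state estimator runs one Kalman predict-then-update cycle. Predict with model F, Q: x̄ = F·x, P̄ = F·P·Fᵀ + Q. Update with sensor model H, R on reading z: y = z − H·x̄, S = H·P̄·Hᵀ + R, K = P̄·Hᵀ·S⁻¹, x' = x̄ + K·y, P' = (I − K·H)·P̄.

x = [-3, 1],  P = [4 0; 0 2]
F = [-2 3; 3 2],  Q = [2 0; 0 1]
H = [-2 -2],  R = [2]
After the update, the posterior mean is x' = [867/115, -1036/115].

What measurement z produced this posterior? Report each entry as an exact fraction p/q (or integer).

z = [3]

x̄ = F·x = [9, -7]
P̄ = F·P·Fᵀ + Q = [36 -12; -12 45]
S = H·P̄·Hᵀ + R = [230]
K = P̄·Hᵀ·S⁻¹ = [-24/115; -33/115]
x' − x̄ = [-168/115, -231/115] = K·y
y = (KᵀK)⁻¹·Kᵀ·(x' − x̄) = [7]
z = y + H·x̄ = [7] + [-4] = [3]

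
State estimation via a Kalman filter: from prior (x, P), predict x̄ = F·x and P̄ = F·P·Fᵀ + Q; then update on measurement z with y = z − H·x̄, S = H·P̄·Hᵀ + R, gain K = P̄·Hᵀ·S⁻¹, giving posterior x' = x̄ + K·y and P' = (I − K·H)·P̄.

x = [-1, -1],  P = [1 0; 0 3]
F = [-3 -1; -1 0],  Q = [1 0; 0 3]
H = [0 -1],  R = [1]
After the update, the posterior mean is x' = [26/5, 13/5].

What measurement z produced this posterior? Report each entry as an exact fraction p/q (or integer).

x̄ = F·x = [4, 1]
P̄ = F·P·Fᵀ + Q = [13 3; 3 4]
S = H·P̄·Hᵀ + R = [5]
K = P̄·Hᵀ·S⁻¹ = [-3/5; -4/5]
x' − x̄ = [6/5, 8/5] = K·y
y = (KᵀK)⁻¹·Kᵀ·(x' − x̄) = [-2]
z = y + H·x̄ = [-2] + [-1] = [-3]

z = [-3]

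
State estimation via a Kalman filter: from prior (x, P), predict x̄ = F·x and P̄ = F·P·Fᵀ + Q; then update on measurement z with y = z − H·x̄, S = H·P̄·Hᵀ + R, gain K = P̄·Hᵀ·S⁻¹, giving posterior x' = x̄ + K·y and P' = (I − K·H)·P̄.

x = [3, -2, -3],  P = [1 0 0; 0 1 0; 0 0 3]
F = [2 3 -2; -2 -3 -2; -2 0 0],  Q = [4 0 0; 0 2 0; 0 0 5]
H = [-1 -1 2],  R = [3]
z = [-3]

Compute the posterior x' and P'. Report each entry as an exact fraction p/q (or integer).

x' = [-66/31, 60/31, -60/31]
P' = [467/31 -247/31 92/31; -247/31 729/31 232/31; 92/31 232/31 171/31]

x̄ = F·x = [6, 6, -6]
P̄ = F·P·Fᵀ + Q = [29 -1 -4; -1 27 4; -4 4 9]
y = z − H·x̄ = [21]
S = H·P̄·Hᵀ + R = [93]
K = P̄·Hᵀ·S⁻¹ = [-12/31; -6/31; 6/31]
x' = x̄ + K·y = [-66/31, 60/31, -60/31]
P' = (I − K·H)·P̄ = [467/31 -247/31 92/31; -247/31 729/31 232/31; 92/31 232/31 171/31]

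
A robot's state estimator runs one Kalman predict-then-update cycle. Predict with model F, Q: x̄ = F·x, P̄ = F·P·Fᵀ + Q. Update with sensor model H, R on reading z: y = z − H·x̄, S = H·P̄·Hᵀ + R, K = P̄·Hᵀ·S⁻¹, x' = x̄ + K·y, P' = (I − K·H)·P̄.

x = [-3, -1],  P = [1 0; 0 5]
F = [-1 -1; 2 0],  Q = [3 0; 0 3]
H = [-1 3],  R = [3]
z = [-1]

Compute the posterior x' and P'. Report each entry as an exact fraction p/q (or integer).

x' = [11/29, -13/29]
P' = [186/29 57/29; 57/29 80/87]

x̄ = F·x = [4, -6]
P̄ = F·P·Fᵀ + Q = [9 -2; -2 7]
y = z − H·x̄ = [21]
S = H·P̄·Hᵀ + R = [87]
K = P̄·Hᵀ·S⁻¹ = [-5/29; 23/87]
x' = x̄ + K·y = [11/29, -13/29]
P' = (I − K·H)·P̄ = [186/29 57/29; 57/29 80/87]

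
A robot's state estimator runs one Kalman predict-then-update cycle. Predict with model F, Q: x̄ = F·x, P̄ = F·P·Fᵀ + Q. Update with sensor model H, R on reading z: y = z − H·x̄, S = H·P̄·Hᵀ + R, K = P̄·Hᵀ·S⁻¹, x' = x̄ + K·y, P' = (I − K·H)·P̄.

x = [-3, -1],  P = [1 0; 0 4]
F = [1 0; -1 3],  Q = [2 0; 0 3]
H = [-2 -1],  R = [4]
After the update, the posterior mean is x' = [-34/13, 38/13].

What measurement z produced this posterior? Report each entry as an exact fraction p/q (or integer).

x̄ = F·x = [-3, 0]
P̄ = F·P·Fᵀ + Q = [3 -1; -1 40]
S = H·P̄·Hᵀ + R = [52]
K = P̄·Hᵀ·S⁻¹ = [-5/52; -19/26]
x' − x̄ = [5/13, 38/13] = K·y
y = (KᵀK)⁻¹·Kᵀ·(x' − x̄) = [-4]
z = y + H·x̄ = [-4] + [6] = [2]

z = [2]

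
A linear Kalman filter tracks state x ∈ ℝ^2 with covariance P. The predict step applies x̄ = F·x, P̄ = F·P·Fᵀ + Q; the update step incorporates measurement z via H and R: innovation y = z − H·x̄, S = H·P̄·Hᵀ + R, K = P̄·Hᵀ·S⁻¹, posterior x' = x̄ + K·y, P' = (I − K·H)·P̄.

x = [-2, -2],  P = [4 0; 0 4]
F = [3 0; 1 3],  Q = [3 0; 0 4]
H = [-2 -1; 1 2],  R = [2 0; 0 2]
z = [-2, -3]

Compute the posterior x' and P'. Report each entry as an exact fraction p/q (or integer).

x̄ = F·x = [-6, -8]
P̄ = F·P·Fᵀ + Q = [39 12; 12 44]
y = z − H·x̄ = [-22, 19]
S = H·P̄·Hᵀ + R = [250 -226; -226 265]
K = P̄·Hᵀ·S⁻¹ = [-178/281 -85/281; 2290/7587 4816/7587]
x' = x̄ + K·y = [615/281, -6524/2529]
P' = (I − K·H)·P̄ = [294/281 -232/281; -232/281 7948/7587]

x' = [615/281, -6524/2529]
P' = [294/281 -232/281; -232/281 7948/7587]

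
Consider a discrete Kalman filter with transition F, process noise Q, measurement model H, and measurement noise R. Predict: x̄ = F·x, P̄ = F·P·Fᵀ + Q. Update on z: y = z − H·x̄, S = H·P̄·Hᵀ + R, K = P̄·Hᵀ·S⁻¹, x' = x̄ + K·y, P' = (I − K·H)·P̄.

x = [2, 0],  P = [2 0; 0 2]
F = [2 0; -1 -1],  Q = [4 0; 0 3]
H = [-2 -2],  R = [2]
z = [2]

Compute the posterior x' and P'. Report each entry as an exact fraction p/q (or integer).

x' = [44/23, -64/23]
P' = [148/23 -140/23; -140/23 143/23]

x̄ = F·x = [4, -2]
P̄ = F·P·Fᵀ + Q = [12 -4; -4 7]
y = z − H·x̄ = [6]
S = H·P̄·Hᵀ + R = [46]
K = P̄·Hᵀ·S⁻¹ = [-8/23; -3/23]
x' = x̄ + K·y = [44/23, -64/23]
P' = (I − K·H)·P̄ = [148/23 -140/23; -140/23 143/23]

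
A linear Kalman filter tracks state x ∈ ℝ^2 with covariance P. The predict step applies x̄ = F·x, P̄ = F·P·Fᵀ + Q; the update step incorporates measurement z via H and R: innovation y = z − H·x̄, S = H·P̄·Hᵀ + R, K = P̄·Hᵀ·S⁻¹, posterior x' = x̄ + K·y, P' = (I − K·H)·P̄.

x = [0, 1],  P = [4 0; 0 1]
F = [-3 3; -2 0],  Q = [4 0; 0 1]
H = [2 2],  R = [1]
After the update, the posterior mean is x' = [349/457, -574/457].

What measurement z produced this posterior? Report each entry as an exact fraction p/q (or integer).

x̄ = F·x = [3, 0]
P̄ = F·P·Fᵀ + Q = [49 24; 24 17]
S = H·P̄·Hᵀ + R = [457]
K = P̄·Hᵀ·S⁻¹ = [146/457; 82/457]
x' − x̄ = [-1022/457, -574/457] = K·y
y = (KᵀK)⁻¹·Kᵀ·(x' − x̄) = [-7]
z = y + H·x̄ = [-7] + [6] = [-1]

z = [-1]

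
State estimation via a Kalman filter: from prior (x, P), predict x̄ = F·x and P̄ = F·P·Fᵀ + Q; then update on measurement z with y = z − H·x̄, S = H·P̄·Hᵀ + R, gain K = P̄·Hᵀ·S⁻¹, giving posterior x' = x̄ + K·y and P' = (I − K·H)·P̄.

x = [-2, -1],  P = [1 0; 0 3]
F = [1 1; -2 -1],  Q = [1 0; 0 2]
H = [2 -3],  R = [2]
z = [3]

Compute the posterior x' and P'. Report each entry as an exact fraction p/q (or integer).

x̄ = F·x = [-3, 5]
P̄ = F·P·Fᵀ + Q = [5 -5; -5 9]
y = z − H·x̄ = [24]
S = H·P̄·Hᵀ + R = [163]
K = P̄·Hᵀ·S⁻¹ = [25/163; -37/163]
x' = x̄ + K·y = [111/163, -73/163]
P' = (I − K·H)·P̄ = [190/163 110/163; 110/163 98/163]

x' = [111/163, -73/163]
P' = [190/163 110/163; 110/163 98/163]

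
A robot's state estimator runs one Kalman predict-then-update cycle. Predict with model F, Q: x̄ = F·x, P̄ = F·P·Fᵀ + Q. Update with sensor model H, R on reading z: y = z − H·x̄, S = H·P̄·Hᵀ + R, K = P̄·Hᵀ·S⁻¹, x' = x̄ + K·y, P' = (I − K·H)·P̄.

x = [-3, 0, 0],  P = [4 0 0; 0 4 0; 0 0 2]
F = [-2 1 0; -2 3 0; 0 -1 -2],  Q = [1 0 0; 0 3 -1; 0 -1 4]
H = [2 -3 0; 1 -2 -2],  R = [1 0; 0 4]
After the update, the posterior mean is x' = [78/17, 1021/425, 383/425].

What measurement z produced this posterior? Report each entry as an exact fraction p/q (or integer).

z = [2, -2]

x̄ = F·x = [6, 6, 0]
P̄ = F·P·Fᵀ + Q = [21 28 -4; 28 55 -13; -4 -13 16]
S = H·P̄·Hᵀ + R = [244 114; 114 109]
K = P̄·Hᵀ·S⁻¹ = [-15/136 -9/68; -5497/13600 -619/6800; 4519/13600 -2987/6800]
x' − x̄ = [-24/17, -1529/425, 383/425] = K·y
y = (KᵀK)⁻¹·Kᵀ·(x' − x̄) = [8, 4]
z = y + H·x̄ = [8, 4] + [-6, -6] = [2, -2]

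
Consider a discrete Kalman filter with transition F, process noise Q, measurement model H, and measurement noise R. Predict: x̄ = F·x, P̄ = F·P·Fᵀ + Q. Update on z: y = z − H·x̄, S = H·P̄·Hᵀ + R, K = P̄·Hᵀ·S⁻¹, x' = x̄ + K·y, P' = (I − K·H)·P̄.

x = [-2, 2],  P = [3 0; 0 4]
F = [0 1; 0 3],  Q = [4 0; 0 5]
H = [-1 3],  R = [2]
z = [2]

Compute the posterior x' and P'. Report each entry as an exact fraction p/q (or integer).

x̄ = F·x = [2, 6]
P̄ = F·P·Fᵀ + Q = [8 12; 12 41]
y = z − H·x̄ = [-14]
S = H·P̄·Hᵀ + R = [307]
K = P̄·Hᵀ·S⁻¹ = [28/307; 111/307]
x' = x̄ + K·y = [222/307, 288/307]
P' = (I − K·H)·P̄ = [1672/307 576/307; 576/307 266/307]

x' = [222/307, 288/307]
P' = [1672/307 576/307; 576/307 266/307]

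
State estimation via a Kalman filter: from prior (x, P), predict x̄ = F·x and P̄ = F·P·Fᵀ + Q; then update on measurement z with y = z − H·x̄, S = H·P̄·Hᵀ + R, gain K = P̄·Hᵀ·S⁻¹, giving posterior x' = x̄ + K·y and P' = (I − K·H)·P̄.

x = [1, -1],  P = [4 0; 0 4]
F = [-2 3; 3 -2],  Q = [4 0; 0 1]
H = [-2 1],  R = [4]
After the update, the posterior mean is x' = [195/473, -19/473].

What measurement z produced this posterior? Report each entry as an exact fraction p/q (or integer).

x̄ = F·x = [-5, 5]
P̄ = F·P·Fᵀ + Q = [56 -48; -48 53]
S = H·P̄·Hᵀ + R = [473]
K = P̄·Hᵀ·S⁻¹ = [-160/473; 149/473]
x' − x̄ = [2560/473, -2384/473] = K·y
y = (KᵀK)⁻¹·Kᵀ·(x' − x̄) = [-16]
z = y + H·x̄ = [-16] + [15] = [-1]

z = [-1]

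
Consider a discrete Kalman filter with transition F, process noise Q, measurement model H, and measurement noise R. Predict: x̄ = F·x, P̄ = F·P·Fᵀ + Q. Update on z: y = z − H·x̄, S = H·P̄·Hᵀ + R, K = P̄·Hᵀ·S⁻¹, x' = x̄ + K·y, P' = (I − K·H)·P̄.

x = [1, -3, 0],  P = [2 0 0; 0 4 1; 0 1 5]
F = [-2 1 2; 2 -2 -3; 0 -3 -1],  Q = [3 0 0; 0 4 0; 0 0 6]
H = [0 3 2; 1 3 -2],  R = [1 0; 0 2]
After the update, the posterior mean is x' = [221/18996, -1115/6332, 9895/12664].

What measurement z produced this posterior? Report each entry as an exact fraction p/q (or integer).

z = [1, -2]

x̄ = F·x = [-5, 8, 9]
P̄ = F·P·Fᵀ + Q = [39 -53 -29; -53 85 50; -29 50 53]
S = H·P̄·Hᵀ + R = [1578 336; 336 216]
K = P̄·Hᵀ·S⁻¹ = [-1085/9498 -2077/18996; 589/3166 3473/18996; 349/1583 -10391/37992]
x' − x̄ = [95201/18996, -51771/6332, -104081/12664] = K·y
y = (KᵀK)⁻¹·Kᵀ·(x' − x̄) = [-41, -3]
z = y + H·x̄ = [-41, -3] + [42, 1] = [1, -2]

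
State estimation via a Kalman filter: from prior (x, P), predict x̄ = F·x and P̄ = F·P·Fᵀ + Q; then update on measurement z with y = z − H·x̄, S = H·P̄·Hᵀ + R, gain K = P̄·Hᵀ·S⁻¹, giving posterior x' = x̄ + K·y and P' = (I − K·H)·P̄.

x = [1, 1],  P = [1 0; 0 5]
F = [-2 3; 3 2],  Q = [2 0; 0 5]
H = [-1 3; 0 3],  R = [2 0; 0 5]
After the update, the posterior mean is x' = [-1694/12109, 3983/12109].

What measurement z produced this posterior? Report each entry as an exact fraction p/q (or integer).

z = [1, 1]

x̄ = F·x = [1, 5]
P̄ = F·P·Fᵀ + Q = [51 24; 24 34]
S = H·P̄·Hᵀ + R = [215 234; 234 311]
K = P̄·Hᵀ·S⁻¹ = [-10317/12109 10566/12109; 390/12109 3678/12109]
x' − x̄ = [-13803/12109, -56562/12109] = K·y
y = (KᵀK)⁻¹·Kᵀ·(x' − x̄) = [-13, -14]
z = y + H·x̄ = [-13, -14] + [14, 15] = [1, 1]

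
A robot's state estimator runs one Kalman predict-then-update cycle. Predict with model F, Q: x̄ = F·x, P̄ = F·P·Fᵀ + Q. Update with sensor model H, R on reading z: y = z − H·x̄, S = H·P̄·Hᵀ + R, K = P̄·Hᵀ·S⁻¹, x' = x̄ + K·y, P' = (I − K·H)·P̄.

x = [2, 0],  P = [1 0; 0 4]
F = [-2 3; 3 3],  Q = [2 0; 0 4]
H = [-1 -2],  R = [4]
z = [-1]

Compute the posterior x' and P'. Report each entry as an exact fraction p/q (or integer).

x̄ = F·x = [-4, 6]
P̄ = F·P·Fᵀ + Q = [42 30; 30 49]
y = z − H·x̄ = [7]
S = H·P̄·Hᵀ + R = [362]
K = P̄·Hᵀ·S⁻¹ = [-51/181; -64/181]
x' = x̄ + K·y = [-1081/181, 638/181]
P' = (I − K·H)·P̄ = [2400/181 -1098/181; -1098/181 677/181]

x' = [-1081/181, 638/181]
P' = [2400/181 -1098/181; -1098/181 677/181]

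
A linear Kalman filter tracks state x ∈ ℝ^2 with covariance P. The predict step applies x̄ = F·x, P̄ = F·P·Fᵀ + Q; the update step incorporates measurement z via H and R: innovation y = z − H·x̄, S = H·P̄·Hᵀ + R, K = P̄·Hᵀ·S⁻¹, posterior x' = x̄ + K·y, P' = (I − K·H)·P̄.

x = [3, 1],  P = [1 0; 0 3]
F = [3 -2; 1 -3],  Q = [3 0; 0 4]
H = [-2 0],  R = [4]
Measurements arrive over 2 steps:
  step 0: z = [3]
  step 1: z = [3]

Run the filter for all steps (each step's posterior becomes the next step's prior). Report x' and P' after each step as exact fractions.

step 0: x̄ = F·x = [7, 0]
step 0: P̄ = F·P·Fᵀ + Q = [24 21; 21 32]
step 0: y = z − H·x̄ = [17]
step 0: S = H·P̄·Hᵀ + R = [100]
step 0: K = P̄·Hᵀ·S⁻¹ = [-12/25; -21/50]
step 0: x' = x̄ + K·y = [-29/25, -357/50]
step 0: P' = (I − K·H)·P̄ = [24/25 21/25; 21/25 359/25]
step 1: x̄ = F·x = [54/5, 1013/50]
step 1: P̄ = F·P·Fᵀ + Q = [59 399/5; 399/5 3229/25]
step 1: y = z − H·x̄ = [123/5]
step 1: S = H·P̄·Hᵀ + R = [240]
step 1: K = P̄·Hᵀ·S⁻¹ = [-59/120; -133/200]
step 1: x' = x̄ + K·y = [-259/200, 3901/1000]
step 1: P' = (I − K·H)·P̄ = [59/60 133/100; 133/100 11513/500]

step 0: x' = [-29/25, -357/50], P' = [24/25 21/25; 21/25 359/25]
step 1: x' = [-259/200, 3901/1000], P' = [59/60 133/100; 133/100 11513/500]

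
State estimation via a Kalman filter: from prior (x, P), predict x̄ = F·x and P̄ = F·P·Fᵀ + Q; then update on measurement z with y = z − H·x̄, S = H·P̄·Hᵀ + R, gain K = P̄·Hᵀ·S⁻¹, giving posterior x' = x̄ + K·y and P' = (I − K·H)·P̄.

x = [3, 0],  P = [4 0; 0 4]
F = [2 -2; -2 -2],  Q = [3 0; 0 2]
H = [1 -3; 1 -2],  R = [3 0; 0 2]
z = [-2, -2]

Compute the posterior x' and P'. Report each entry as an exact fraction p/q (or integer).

x' = [302/797, 726/797]
P' = [11970/797 4760/797; 4760/797 6154/2391]

x̄ = F·x = [6, -6]
P̄ = F·P·Fᵀ + Q = [35 0; 0 34]
y = z − H·x̄ = [-26, -20]
S = H·P̄·Hᵀ + R = [344 239; 239 173]
K = P̄·Hᵀ·S⁻¹ = [-770/797 1225/797; -1394/2391 986/2391]
x' = x̄ + K·y = [302/797, 726/797]
P' = (I − K·H)·P̄ = [11970/797 4760/797; 4760/797 6154/2391]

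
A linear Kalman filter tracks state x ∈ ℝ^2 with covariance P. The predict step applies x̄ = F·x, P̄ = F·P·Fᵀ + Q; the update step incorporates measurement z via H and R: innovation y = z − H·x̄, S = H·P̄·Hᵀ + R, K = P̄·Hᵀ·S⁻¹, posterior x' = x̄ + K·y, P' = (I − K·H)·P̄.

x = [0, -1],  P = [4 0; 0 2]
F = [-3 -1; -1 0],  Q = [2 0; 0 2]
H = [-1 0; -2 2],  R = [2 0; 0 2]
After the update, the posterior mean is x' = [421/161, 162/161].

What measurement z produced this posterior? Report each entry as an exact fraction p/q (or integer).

z = [-3, -3]

x̄ = F·x = [1, 0]
P̄ = F·P·Fᵀ + Q = [40 12; 12 6]
S = H·P̄·Hᵀ + R = [42 56; 56 90]
K = P̄·Hᵀ·S⁻¹ = [-116/161 -4/23; -102/161 6/23]
x' − x̄ = [260/161, 162/161] = K·y
y = (KᵀK)⁻¹·Kᵀ·(x' − x̄) = [-2, -1]
z = y + H·x̄ = [-2, -1] + [-1, -2] = [-3, -3]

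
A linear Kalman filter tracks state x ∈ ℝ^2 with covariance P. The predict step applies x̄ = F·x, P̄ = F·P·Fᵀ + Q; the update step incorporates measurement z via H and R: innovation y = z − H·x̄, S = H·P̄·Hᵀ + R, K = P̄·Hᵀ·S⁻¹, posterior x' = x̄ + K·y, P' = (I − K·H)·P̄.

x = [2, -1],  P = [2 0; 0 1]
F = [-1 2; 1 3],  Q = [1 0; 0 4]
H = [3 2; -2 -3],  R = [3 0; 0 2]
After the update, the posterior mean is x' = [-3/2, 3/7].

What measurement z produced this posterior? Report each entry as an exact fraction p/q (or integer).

x̄ = F·x = [-4, -1]
P̄ = F·P·Fᵀ + Q = [7 4; 4 15]
S = H·P̄·Hᵀ + R = [174 -184; -184 213]
K = P̄·Hᵀ·S⁻¹ = [199/458 58/229; -403/1603 -747/1603]
x' − x̄ = [5/2, 10/7] = K·y
y = (KᵀK)⁻¹·Kᵀ·(x' − x̄) = [11, -9]
z = y + H·x̄ = [11, -9] + [-14, 11] = [-3, 2]

z = [-3, 2]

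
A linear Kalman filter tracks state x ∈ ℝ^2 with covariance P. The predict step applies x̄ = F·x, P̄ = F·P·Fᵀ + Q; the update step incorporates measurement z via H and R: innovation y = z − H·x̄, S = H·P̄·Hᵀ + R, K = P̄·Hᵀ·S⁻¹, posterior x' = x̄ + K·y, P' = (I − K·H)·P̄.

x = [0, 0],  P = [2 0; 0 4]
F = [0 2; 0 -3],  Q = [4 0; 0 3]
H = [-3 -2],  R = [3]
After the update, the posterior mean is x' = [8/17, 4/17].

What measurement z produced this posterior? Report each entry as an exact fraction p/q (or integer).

z = [-2]

x̄ = F·x = [0, 0]
P̄ = F·P·Fᵀ + Q = [20 -24; -24 39]
S = H·P̄·Hᵀ + R = [51]
K = P̄·Hᵀ·S⁻¹ = [-4/17; -2/17]
x' − x̄ = [8/17, 4/17] = K·y
y = (KᵀK)⁻¹·Kᵀ·(x' − x̄) = [-2]
z = y + H·x̄ = [-2] + [0] = [-2]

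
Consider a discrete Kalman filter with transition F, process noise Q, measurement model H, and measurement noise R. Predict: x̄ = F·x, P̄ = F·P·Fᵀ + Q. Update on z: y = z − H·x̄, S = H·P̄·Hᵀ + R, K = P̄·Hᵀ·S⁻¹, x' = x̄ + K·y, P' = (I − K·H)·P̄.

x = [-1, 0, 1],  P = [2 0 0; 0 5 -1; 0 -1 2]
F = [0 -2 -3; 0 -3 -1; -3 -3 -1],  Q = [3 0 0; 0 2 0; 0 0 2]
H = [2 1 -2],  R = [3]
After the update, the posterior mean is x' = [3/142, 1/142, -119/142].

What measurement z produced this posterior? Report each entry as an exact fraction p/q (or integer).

x̄ = F·x = [-3, -1, 2]
P̄ = F·P·Fᵀ + Q = [29 25 25; 25 43 41; 25 41 61]
S = H·P̄·Hᵀ + R = [142]
K = P̄·Hᵀ·S⁻¹ = [33/142; 11/142; -31/142]
x' − x̄ = [429/142, 143/142, -403/142] = K·y
y = (KᵀK)⁻¹·Kᵀ·(x' − x̄) = [13]
z = y + H·x̄ = [13] + [-11] = [2]

z = [2]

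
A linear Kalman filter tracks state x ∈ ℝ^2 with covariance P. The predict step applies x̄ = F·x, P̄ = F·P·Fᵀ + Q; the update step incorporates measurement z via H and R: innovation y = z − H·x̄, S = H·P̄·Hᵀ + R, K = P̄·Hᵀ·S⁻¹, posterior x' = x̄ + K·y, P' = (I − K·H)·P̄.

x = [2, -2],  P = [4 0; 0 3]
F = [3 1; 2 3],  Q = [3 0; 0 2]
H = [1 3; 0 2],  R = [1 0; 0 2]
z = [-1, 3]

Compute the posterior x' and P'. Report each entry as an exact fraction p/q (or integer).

x' = [-785/334, 101/167]
P' = [8853/2338 -1185/1169; -1185/1169 423/1169]

x̄ = F·x = [4, -2]
P̄ = F·P·Fᵀ + Q = [42 33; 33 45]
y = z − H·x̄ = [1, 7]
S = H·P̄·Hᵀ + R = [646 336; 336 182]
K = P̄·Hᵀ·S⁻¹ = [249/334 -1185/1169; 12/167 423/1169]
x' = x̄ + K·y = [-785/334, 101/167]
P' = (I − K·H)·P̄ = [8853/2338 -1185/1169; -1185/1169 423/1169]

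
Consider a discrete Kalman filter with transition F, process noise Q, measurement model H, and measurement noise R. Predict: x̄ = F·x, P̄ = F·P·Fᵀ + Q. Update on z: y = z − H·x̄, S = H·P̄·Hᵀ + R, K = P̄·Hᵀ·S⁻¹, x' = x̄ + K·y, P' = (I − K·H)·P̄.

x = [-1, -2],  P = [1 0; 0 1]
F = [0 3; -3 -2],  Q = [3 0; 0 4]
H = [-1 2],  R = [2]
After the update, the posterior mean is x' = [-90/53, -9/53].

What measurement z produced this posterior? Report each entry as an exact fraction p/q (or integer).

z = [1]

x̄ = F·x = [-6, 7]
P̄ = F·P·Fᵀ + Q = [12 -6; -6 17]
S = H·P̄·Hᵀ + R = [106]
K = P̄·Hᵀ·S⁻¹ = [-12/53; 20/53]
x' − x̄ = [228/53, -380/53] = K·y
y = (KᵀK)⁻¹·Kᵀ·(x' − x̄) = [-19]
z = y + H·x̄ = [-19] + [20] = [1]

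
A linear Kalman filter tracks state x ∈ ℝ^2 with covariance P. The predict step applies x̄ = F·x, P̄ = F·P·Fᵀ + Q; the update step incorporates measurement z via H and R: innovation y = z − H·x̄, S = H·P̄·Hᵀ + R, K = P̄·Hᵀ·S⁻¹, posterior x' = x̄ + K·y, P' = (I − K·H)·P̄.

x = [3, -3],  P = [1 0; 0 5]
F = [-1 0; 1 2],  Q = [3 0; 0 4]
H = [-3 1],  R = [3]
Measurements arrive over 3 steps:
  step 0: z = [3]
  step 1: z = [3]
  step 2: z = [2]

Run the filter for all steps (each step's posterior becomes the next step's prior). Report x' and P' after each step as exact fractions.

step 0: x̄ = F·x = [-3, -3]
step 0: P̄ = F·P·Fᵀ + Q = [4 -1; -1 25]
step 0: y = z − H·x̄ = [-3]
step 0: S = H·P̄·Hᵀ + R = [70]
step 0: K = P̄·Hᵀ·S⁻¹ = [-13/70; 2/5]
step 0: x' = x̄ + K·y = [-171/70, -21/5]
step 0: P' = (I − K·H)·P̄ = [111/70 21/5; 21/5 69/5]
step 1: x̄ = F·x = [171/70, -759/70]
step 1: P̄ = F·P·Fᵀ + Q = [321/70 -699/70; -699/70 5431/70]
step 1: y = z − H·x̄ = [741/35]
step 1: S = H·P̄·Hᵀ + R = [6362/35]
step 1: K = P̄·Hᵀ·S⁻¹ = [-831/6362; 1882/3181]
step 1: x' = x̄ + K·y = [-1026/3181, 10707/6362]
step 1: P' = (I − K·H)·P̄ = [4722/3181 25839/6362; 25839/6362 88809/6362]
step 2: x̄ = F·x = [1026/3181, 9681/3181]
step 2: P̄ = F·P·Fᵀ + Q = [14265/3181 -30561/3181; -30561/3181 246742/3181]
step 2: y = z − H·x̄ = [-241/3181]
step 2: S = H·P̄·Hᵀ + R = [568036/3181]
step 2: K = P̄·Hᵀ·S⁻¹ = [-18339/142009; 338425/568036]
step 2: x' = x̄ + K·y = [47193/142009, 1703111/568036]
step 2: P' = (I − K·H)·P̄ = [213921/142009 586746/142009; 586746/142009 8056227/568036]

step 0: x' = [-171/70, -21/5], P' = [111/70 21/5; 21/5 69/5]
step 1: x' = [-1026/3181, 10707/6362], P' = [4722/3181 25839/6362; 25839/6362 88809/6362]
step 2: x' = [47193/142009, 1703111/568036], P' = [213921/142009 586746/142009; 586746/142009 8056227/568036]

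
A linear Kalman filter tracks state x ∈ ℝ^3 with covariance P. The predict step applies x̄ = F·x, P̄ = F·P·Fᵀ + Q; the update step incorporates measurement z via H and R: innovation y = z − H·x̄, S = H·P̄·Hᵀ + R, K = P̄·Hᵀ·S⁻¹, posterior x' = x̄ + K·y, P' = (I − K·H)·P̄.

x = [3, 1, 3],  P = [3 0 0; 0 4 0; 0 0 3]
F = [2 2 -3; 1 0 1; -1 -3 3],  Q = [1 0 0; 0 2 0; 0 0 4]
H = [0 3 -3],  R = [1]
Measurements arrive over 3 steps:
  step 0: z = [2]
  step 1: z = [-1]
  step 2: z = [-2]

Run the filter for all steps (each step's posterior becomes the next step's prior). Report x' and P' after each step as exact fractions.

step 0: x' = [-247/85, 504/85, 447/85], P' = [7076/595 -2757/595 -2811/595; -2757/595 4724/595 4722/595; -2811/595 4722/595 4786/595]
step 1: x' = [-117475/10307, 369641/237061, 447595/237061], P' = [399445/10307 -74887/10307 -75953/10307; -74887/10307 902039/237061 890374/237061; -75953/10307 890374/237061 904983/237061]
step 2: x' = [-49799346/29302183, -1649477/58604366, 96066289/146510915], P' = [599771518/29302183 -56159937/29302183 -59786076/29302183; -56159937/29302183 142602067/58604366 69846779/29302183; -59786076/29302183 69846779/29302183 358228443/146510915]

step 0: x̄ = F·x = [-1, 6, 3]
step 0: P̄ = F·P·Fᵀ + Q = [56 -3 -57; -3 8 6; -57 6 70]
step 0: y = z − H·x̄ = [-7]
step 0: S = H·P̄·Hᵀ + R = [595]
step 0: K = P̄·Hᵀ·S⁻¹ = [162/595; 6/595; -192/595]
step 0: x' = x̄ + K·y = [-247/85, 504/85, 447/85]
step 0: P' = (I − K·H)·P̄ = [7076/595 -2757/595 -2811/595; -2757/595 4724/595 4722/595; -2811/595 4722/595 4786/595]
step 1: x̄ = F·x = [-827/85, 40/17, 76/85]
step 1: P̄ = F·P·Fᵀ + Q = [45881/595 1307/119 -2569/85; 1307/119 1486/119 -121/17; -2569/85 -121/17 1482/85]
step 1: y = z − H·x̄ = [-457/85]
step 1: S = H·P̄·Hᵀ + R = [237061/595]
step 1: K = P̄·Hᵀ·S⁻¹ = [3198/10307; 34995/237061; -43827/237061]
step 1: x' = x̄ + K·y = [-117475/10307, 369641/237061, 447595/237061]
step 1: P' = (I − K·H)·P̄ = [399445/10307 -74887/10307 -75953/10307; -74887/10307 902039/237061 890374/237061; -75953/10307 890374/237061 904983/237061]
step 2: x̄ = F·x = [-546123/21551, -2254330/237061, 2935787/237061]
step 2: P̄ = F·P·Fᵀ + Q = [4112576/21551 1431126/21551 -1865364/21551; 1431126/21551 7072502/237061 -7470043/237061; -1865364/21551 -7470043/237061 10519053/237061]
step 2: y = z − H·x̄ = [15096229/237061]
step 2: S = H·P̄·Hᵀ + R = [293021830/237061]
step 2: K = P̄·Hᵀ·S⁻¹ = [10878417/29302183; 8725527/58604366; -26983644/146510915]
step 2: x' = x̄ + K·y = [-49799346/29302183, -1649477/58604366, 96066289/146510915]
step 2: P' = (I − K·H)·P̄ = [599771518/29302183 -56159937/29302183 -59786076/29302183; -56159937/29302183 142602067/58604366 69846779/29302183; -59786076/29302183 69846779/29302183 358228443/146510915]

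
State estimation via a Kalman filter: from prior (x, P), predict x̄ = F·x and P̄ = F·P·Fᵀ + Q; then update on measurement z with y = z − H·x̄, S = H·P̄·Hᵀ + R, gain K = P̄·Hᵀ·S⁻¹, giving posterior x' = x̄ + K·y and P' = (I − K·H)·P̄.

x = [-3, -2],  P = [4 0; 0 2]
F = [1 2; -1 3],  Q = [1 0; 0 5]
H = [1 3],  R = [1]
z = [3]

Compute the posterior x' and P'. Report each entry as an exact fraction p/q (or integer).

x̄ = F·x = [-7, -3]
P̄ = F·P·Fᵀ + Q = [13 8; 8 27]
y = z − H·x̄ = [19]
S = H·P̄·Hᵀ + R = [305]
K = P̄·Hᵀ·S⁻¹ = [37/305; 89/305]
x' = x̄ + K·y = [-1432/305, 776/305]
P' = (I − K·H)·P̄ = [2596/305 -853/305; -853/305 314/305]

x' = [-1432/305, 776/305]
P' = [2596/305 -853/305; -853/305 314/305]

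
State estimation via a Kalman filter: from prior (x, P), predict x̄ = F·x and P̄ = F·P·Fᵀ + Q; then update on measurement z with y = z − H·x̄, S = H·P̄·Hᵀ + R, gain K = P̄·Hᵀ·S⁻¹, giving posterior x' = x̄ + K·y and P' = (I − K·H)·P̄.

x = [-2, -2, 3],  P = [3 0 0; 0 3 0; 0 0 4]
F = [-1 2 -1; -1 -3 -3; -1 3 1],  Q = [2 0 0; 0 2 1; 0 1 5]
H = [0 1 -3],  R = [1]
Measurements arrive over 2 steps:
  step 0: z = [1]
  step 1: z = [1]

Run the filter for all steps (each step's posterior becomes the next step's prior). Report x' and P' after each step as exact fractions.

step 0: x' = [-172/35, -803/630, -239/315], P' = [573/35 414/35 139/35; 414/35 12911/630 2123/315; 139/35 2123/315 733/315]
step 1: x' = [710410/181113, 1435708/181113, 836081/362226], P' = [560928/60371 751678/60371 757024/181113; 751678/60371 2154246/60371 4267163/362226; 757024/181113 4267163/362226 482949/120742]

step 0: x̄ = F·x = [-5, -1, -1]
step 0: P̄ = F·P·Fᵀ + Q = [21 -3 17; -3 68 -35; 17 -35 39]
step 0: y = z − H·x̄ = [-1]
step 0: S = H·P̄·Hᵀ + R = [630]
step 0: K = P̄·Hᵀ·S⁻¹ = [-3/35; 173/630; -76/315]
step 0: x' = x̄ + K·y = [-172/35, -803/630, -239/315]
step 0: P' = (I − K·H)·P̄ = [573/35 414/35 139/35; 414/35 12911/630 2123/315; 139/35 2123/315 733/315]
step 1: x̄ = F·x = [328/105, 771/70, 209/630]
step 1: P̄ = F·P·Fᵀ + Q = [1272/35 -3224/35 7468/105; -3224/35 30791/70 -17289/70; 7468/105 -17289/70 106889/630]
step 1: y = z − H·x̄ = [-947/105]
step 1: S = H·P̄·Hᵀ + R = [120742/35]
step 1: K = P̄·Hᵀ·S⁻¹ = [-5346/60371; 41329/120742; -39689/181113]
step 1: x' = x̄ + K·y = [710410/181113, 1435708/181113, 836081/362226]
step 1: P' = (I − K·H)·P̄ = [560928/60371 751678/60371 757024/181113; 751678/60371 2154246/60371 4267163/362226; 757024/181113 4267163/362226 482949/120742]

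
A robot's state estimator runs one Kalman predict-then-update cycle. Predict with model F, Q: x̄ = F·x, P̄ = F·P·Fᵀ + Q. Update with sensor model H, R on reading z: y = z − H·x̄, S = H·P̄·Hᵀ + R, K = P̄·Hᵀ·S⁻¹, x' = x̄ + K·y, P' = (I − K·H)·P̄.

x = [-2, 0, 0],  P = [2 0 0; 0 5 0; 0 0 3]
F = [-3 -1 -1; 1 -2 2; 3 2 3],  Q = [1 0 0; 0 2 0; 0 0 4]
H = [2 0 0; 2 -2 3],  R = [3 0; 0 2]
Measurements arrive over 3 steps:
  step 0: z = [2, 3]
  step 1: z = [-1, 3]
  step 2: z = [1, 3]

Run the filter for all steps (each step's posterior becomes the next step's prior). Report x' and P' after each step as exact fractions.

step 0: x̄ = F·x = [6, -2, -6]
step 0: P̄ = F·P·Fᵀ + Q = [27 -2 -37; -2 36 4; -37 4 69]
step 0: y = z − H·x̄ = [-10, 5]
step 0: S = H·P̄·Hᵀ + R = [111 -106; -106 399]
step 0: K = P̄·Hᵀ·S⁻¹ = [15928/33053 -159/33053; -8380/33053 -7528/33053; -16276/33053 6031/33053]
step 0: x' = x̄ + K·y = [38243/33053, -19946/33053, -5403/33053]
step 0: P' = (I − K·H)·P̄ = [23892/33053 -12570/33053 -24414/33053; -12570/33053 674596/33053 453092/33053; -24414/33053 453092/33053 322358/33053]
step 1: x̄ = F·x = [-89380/33053, 67329/33053, 58628/33053]
step 1: P̄ = F·P·Fᵀ + Q = [1929315/33053 740848/33053 -4390656/33053; 740848/33053 405702/33053 -1768190/33053; -4390656/33053 -1768190/33053 10793658/33053]
step 1: y = z − H·x̄ = [145707/33053, 236693/33053]
step 1: S = H·P̄·Hᵀ + R = [7816419/33053 -21590068/33053; -21590068/33053 69152720/33053]
step 1: K = P̄·Hᵀ·S⁻¹ = [127708687/281349644 -16192551/1125398576; 9110109/281349644 -64041709/1125398576; -80864891/281349644 340627947/1125398576]
step 1: x' = x̄ + K·y = [-907287979/1125398576, 1994474423/1125398576, 3009523967/1125398576]
step 1: P' = (I − K·H)·P̄ = [383126061/562699288 27330327/562699288 -242594673/562699288; 27330327/562699288 1600395149/562699288 1027362645/562699288; -242594673/562699288 1027362645/562699288 960180861/562699288]
step 2: x̄ = F·x = [-2282134453/1125398576, 1122811109/1125398576, 5147828405/562699288]
step 2: P̄ = F·P·Fᵀ + Q = [7334549061/562699288 1965864739/562699288 -6000558761/281349644; 1965864739/562699288 2452227517/562699288 -1919257951/281349644; -6000558761/281349644 -1919257951/281349644 7257937899/140674822]
step 2: y = z − H·x̄ = [2844833741/562699288, -10350441789/562699288]
step 2: S = H·P̄·Hᵀ + R = [7756573527/140674822 -12632991961/140674822; -12632991961/140674822 46970032975/140674822]
step 2: K = P̄·Hᵀ·S⁻¹ = [1314460702607/2910741603064 -37898975883/2910741603064; 95643296797/2910741603064 -167751066689/2910741603064; -103673615811/363842700383 109167130306/363842700383]
step 2: x' = x̄ + K·y = [5760387268649/11642966412256, 25893001892763/11642966412256, 3185627348215/1455370801532]
step 2: P' = (I − K·H)·P̄ = [3943382107821/5821483206128 286929890391/5821483206128 -311020847433/727685400766; 286929890391/5821483206128 16587317678341/5821483206128 1330407137881/727685400766; -311020847433/727685400766 1330407137881/727685400766 619920748642/363842700383]

step 0: x' = [38243/33053, -19946/33053, -5403/33053], P' = [23892/33053 -12570/33053 -24414/33053; -12570/33053 674596/33053 453092/33053; -24414/33053 453092/33053 322358/33053]
step 1: x' = [-907287979/1125398576, 1994474423/1125398576, 3009523967/1125398576], P' = [383126061/562699288 27330327/562699288 -242594673/562699288; 27330327/562699288 1600395149/562699288 1027362645/562699288; -242594673/562699288 1027362645/562699288 960180861/562699288]
step 2: x' = [5760387268649/11642966412256, 25893001892763/11642966412256, 3185627348215/1455370801532], P' = [3943382107821/5821483206128 286929890391/5821483206128 -311020847433/727685400766; 286929890391/5821483206128 16587317678341/5821483206128 1330407137881/727685400766; -311020847433/727685400766 1330407137881/727685400766 619920748642/363842700383]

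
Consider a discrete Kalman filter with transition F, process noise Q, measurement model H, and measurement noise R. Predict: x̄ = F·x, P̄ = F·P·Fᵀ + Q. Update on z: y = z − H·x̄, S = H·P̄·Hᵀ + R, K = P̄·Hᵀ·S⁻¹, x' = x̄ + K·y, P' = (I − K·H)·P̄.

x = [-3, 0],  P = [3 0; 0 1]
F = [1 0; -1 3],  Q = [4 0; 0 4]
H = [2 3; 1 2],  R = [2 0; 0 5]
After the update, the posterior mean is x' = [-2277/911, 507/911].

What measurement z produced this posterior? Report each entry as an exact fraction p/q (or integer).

x̄ = F·x = [-3, 3]
P̄ = F·P·Fᵀ + Q = [7 -3; -3 16]
S = H·P̄·Hᵀ + R = [138 89; 89 64]
K = P̄·Hᵀ·S⁻¹ = [231/911 -307/911; 107/911 264/911]
x' − x̄ = [456/911, -2226/911] = K·y
y = (KᵀK)⁻¹·Kᵀ·(x' − x̄) = [-6, -6]
z = y + H·x̄ = [-6, -6] + [3, 3] = [-3, -3]

z = [-3, -3]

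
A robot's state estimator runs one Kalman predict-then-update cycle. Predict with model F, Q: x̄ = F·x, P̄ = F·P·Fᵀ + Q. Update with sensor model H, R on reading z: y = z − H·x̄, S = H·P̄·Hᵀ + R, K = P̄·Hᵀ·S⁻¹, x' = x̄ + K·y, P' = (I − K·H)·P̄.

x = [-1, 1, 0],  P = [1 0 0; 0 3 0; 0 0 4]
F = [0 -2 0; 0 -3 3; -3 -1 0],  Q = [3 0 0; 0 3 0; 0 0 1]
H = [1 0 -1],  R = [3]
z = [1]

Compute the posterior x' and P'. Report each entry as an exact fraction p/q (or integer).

x' = [7/19, -12/19, 3/19]
P' = [204/19 261/19 177/19; 261/19 1173/19 234/19; 177/19 234/19 198/19]

x̄ = F·x = [-2, -3, 2]
P̄ = F·P·Fᵀ + Q = [15 18 6; 18 66 9; 6 9 13]
y = z − H·x̄ = [5]
S = H·P̄·Hᵀ + R = [19]
K = P̄·Hᵀ·S⁻¹ = [9/19; 9/19; -7/19]
x' = x̄ + K·y = [7/19, -12/19, 3/19]
P' = (I − K·H)·P̄ = [204/19 261/19 177/19; 261/19 1173/19 234/19; 177/19 234/19 198/19]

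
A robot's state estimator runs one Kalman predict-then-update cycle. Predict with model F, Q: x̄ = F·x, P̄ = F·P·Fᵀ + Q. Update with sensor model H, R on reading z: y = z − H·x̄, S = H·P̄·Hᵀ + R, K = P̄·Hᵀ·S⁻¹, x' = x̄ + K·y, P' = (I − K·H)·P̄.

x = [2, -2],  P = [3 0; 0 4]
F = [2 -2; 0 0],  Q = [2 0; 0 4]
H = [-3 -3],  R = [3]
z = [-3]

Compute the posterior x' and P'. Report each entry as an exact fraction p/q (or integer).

x' = [194/103, -84/103]
P' = [390/103 -360/103; -360/103 364/103]

x̄ = F·x = [8, 0]
P̄ = F·P·Fᵀ + Q = [30 0; 0 4]
y = z − H·x̄ = [21]
S = H·P̄·Hᵀ + R = [309]
K = P̄·Hᵀ·S⁻¹ = [-30/103; -4/103]
x' = x̄ + K·y = [194/103, -84/103]
P' = (I − K·H)·P̄ = [390/103 -360/103; -360/103 364/103]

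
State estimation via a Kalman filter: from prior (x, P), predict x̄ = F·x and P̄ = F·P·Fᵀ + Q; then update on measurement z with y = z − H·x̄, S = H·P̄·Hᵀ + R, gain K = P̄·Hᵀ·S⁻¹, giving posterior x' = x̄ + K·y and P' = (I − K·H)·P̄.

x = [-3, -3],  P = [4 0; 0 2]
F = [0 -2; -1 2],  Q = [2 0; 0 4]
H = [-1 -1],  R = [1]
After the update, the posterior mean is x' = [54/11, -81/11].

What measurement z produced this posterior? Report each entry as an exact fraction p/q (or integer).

z = [3]

x̄ = F·x = [6, -3]
P̄ = F·P·Fᵀ + Q = [10 -8; -8 16]
S = H·P̄·Hᵀ + R = [11]
K = P̄·Hᵀ·S⁻¹ = [-2/11; -8/11]
x' − x̄ = [-12/11, -48/11] = K·y
y = (KᵀK)⁻¹·Kᵀ·(x' − x̄) = [6]
z = y + H·x̄ = [6] + [-3] = [3]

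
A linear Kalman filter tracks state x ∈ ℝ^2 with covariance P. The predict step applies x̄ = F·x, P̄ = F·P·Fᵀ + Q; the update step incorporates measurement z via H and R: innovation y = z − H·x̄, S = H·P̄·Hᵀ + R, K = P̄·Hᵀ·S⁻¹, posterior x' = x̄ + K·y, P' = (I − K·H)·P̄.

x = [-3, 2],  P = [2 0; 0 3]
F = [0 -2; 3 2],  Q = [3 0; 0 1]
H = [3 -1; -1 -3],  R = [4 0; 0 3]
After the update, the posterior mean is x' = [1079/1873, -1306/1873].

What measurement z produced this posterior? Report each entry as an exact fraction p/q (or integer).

z = [3, 1]

x̄ = F·x = [-4, -5]
P̄ = F·P·Fᵀ + Q = [15 -12; -12 31]
S = H·P̄·Hᵀ + R = [242 144; 144 225]
K = P̄·Hᵀ·S⁻¹ = [1089/3746 -521/5619; -379/3746 -553/1873]
x' − x̄ = [8571/1873, 8059/1873] = K·y
y = (KᵀK)⁻¹·Kᵀ·(x' − x̄) = [10, -18]
z = y + H·x̄ = [10, -18] + [-7, 19] = [3, 1]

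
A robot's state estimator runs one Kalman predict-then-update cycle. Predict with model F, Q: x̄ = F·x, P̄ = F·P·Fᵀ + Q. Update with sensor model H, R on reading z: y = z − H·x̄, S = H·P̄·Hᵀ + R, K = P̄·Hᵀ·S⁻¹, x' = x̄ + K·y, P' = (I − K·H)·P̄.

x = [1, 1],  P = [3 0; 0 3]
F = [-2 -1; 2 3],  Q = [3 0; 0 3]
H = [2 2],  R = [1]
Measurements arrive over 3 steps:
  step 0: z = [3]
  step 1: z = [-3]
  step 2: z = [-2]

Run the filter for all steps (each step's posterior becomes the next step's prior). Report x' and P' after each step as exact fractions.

step 0: x' = [-213/73, 323/73], P' = [1278/73 -1281/73; -1281/73 1302/73]
step 1: x' = [-81419/22657, 48189/22657], P' = [57273/22657 -54534/22657; -54534/22657 57441/22657]
step 2: x' = [3918517/1485481, -5284963/1485481], P' = [3764844/1485481 -3593619/1485481; -3593619/1485481 3788100/1485481]

step 0: x̄ = F·x = [-3, 5]
step 0: P̄ = F·P·Fᵀ + Q = [18 -21; -21 42]
step 0: y = z − H·x̄ = [-1]
step 0: S = H·P̄·Hᵀ + R = [73]
step 0: K = P̄·Hᵀ·S⁻¹ = [-6/73; 42/73]
step 0: x' = x̄ + K·y = [-213/73, 323/73]
step 0: P' = (I − K·H)·P̄ = [1278/73 -1281/73; -1281/73 1302/73]
step 1: x̄ = F·x = [103/73, 543/73]
step 1: P̄ = F·P·Fᵀ + Q = [1509/73 1230/73; 1230/73 1677/73]
step 1: y = z − H·x̄ = [-1511/73]
step 1: S = H·P̄·Hᵀ + R = [22657/73]
step 1: K = P̄·Hᵀ·S⁻¹ = [5478/22657; 5814/22657]
step 1: x' = x̄ + K·y = [-81419/22657, 48189/22657]
step 1: P' = (I − K·H)·P̄ = [57273/22657 -54534/22657; -54534/22657 57441/22657]
step 2: x̄ = F·x = [114649/22657, -18271/22657]
step 2: P̄ = F·P·Fᵀ + Q = [136368/22657 34857/22657; 34857/22657 159624/22657]
step 2: y = z − H·x̄ = [-238070/22657]
step 2: S = H·P̄·Hᵀ + R = [1485481/22657]
step 2: K = P̄·Hᵀ·S⁻¹ = [342450/1485481; 388962/1485481]
step 2: x' = x̄ + K·y = [3918517/1485481, -5284963/1485481]
step 2: P' = (I − K·H)·P̄ = [3764844/1485481 -3593619/1485481; -3593619/1485481 3788100/1485481]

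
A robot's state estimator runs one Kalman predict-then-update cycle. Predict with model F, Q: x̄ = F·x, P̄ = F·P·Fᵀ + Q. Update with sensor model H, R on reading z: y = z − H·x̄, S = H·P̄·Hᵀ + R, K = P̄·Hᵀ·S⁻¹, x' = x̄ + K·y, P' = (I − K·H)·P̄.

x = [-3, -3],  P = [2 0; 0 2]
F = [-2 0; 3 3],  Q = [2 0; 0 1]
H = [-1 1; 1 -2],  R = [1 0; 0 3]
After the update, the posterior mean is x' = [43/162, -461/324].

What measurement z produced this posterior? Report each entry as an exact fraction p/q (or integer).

z = [-2, 2]

x̄ = F·x = [6, -18]
P̄ = F·P·Fᵀ + Q = [10 -12; -12 37]
S = H·P̄·Hᵀ + R = [72 -120; -120 209]
K = P̄·Hᵀ·S⁻¹ = [-259/324 -8/27; -79/648 -13/27]
x' − x̄ = [-929/162, 5371/324] = K·y
y = (KᵀK)⁻¹·Kᵀ·(x' − x̄) = [22, -40]
z = y + H·x̄ = [22, -40] + [-24, 42] = [-2, 2]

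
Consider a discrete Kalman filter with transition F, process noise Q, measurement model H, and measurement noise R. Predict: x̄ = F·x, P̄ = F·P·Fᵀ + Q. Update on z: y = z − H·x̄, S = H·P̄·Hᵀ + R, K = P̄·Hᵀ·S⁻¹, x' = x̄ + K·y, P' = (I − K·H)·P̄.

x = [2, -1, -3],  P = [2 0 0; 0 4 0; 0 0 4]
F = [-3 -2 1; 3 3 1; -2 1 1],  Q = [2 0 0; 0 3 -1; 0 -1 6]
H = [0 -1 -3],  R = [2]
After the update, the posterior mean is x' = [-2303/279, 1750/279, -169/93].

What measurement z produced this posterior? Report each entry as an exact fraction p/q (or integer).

z = [-1]

x̄ = F·x = [-7, 0, -8]
P̄ = F·P·Fᵀ + Q = [40 -38 8; -38 61 3; 8 3 22]
S = H·P̄·Hᵀ + R = [279]
K = P̄·Hᵀ·S⁻¹ = [14/279; -70/279; -23/93]
x' − x̄ = [-350/279, 1750/279, 575/93] = K·y
y = (KᵀK)⁻¹·Kᵀ·(x' − x̄) = [-25]
z = y + H·x̄ = [-25] + [24] = [-1]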